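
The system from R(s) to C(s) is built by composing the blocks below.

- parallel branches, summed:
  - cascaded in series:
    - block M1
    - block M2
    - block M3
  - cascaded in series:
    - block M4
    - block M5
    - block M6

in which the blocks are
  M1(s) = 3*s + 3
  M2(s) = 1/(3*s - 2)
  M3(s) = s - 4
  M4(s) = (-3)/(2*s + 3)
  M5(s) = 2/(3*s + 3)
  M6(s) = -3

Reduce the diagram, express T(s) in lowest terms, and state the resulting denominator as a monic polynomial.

The answer is s^3 + 11*s^2/6 - s/6 - 1.

Reasoning:
Step 1 - series reduction of M1, M2, M3, giving (3*s^2 - 9*s - 12)/(3*s - 2)
Step 2 - multiply M4, M5, M6 (series), giving 6/(2*s^2 + 5*s + 3)
Step 3 - sum the parallel branches (M1*M2*M3), (M4*M5*M6), giving (6*s^4 - 3*s^3 - 60*s^2 - 69*s - 48)/(6*s^3 + 11*s^2 - s - 6)
That last expression is T(s), already simplified. Scaling its denominator by 1/6 (the reciprocal of the leading coefficient) yields the monic denominator.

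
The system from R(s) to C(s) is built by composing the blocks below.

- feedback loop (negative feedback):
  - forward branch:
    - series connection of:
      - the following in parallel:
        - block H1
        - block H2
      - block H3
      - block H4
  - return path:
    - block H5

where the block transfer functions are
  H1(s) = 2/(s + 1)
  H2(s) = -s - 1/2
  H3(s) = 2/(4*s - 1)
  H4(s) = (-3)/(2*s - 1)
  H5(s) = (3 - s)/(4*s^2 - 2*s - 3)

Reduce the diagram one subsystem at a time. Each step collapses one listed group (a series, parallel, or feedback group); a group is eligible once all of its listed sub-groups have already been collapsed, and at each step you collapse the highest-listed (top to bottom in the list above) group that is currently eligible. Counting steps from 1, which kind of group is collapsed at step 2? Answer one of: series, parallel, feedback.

Answer: series

Working:
(1) combine H1, H2 in parallel
(2) cascade (H1+H2), H3, H4
(3) reduce the feedback loop with forward ((H1+H2)*H3*H4) and return H5
Step 2 collapses a series group.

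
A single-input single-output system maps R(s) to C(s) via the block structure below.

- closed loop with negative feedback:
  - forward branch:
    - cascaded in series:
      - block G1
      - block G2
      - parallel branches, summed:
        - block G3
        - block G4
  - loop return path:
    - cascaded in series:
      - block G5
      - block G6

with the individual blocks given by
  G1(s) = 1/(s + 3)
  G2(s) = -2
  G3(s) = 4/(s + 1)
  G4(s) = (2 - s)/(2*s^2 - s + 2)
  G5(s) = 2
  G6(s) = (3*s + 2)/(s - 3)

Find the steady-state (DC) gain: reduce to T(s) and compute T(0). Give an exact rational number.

First reduce the diagram to T(s).

Step 1. parallel reduction of G3, G4, giving (7*s^2 - 3*s + 10)/(2*s^3 + s^2 + s + 2)
Step 2. series reduction of G1, G2, (G3+G4), giving (-14*s^2 + 6*s - 20)/(2*s^4 + 7*s^3 + 4*s^2 + 5*s + 6)
Step 3. cascade G5, G6, giving (6*s + 4)/(s - 3)
Step 4. collapse the loop ((G1*G2*(G3+G4)) forward, (G5*G6) return), giving (-14*s^3 + 48*s^2 - 38*s + 60)/(2*s^5 + s^4 - 101*s^3 - 27*s^2 - 105*s - 98)
Evaluating the step-4 result (the overall T(s)) at s = 0 gives T(0) = 60/(-98) = -30/49.

Answer: -30/49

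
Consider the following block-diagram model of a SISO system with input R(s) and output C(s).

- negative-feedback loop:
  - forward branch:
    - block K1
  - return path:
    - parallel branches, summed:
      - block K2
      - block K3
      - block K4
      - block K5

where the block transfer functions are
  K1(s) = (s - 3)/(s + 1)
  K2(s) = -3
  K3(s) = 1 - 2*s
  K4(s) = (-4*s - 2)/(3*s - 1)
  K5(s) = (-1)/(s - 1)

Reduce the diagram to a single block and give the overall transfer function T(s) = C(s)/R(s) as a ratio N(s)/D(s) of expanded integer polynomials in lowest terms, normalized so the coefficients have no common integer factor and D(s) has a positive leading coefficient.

Step 1 - sum the parallel branches K2, K3, K4, K5 = (-6*s^3 - 2*s^2 + 5*s + 1)/(3*s^2 - 4*s + 1)
Step 2 - apply the feedback formula to K1, (K2+K3+K4+K5), giving the overall T(s)

Therefore the answer is (-3*s^3 + 13*s^2 - 13*s + 3)/(6*s^4 - 19*s^3 - 10*s^2 + 17*s + 2).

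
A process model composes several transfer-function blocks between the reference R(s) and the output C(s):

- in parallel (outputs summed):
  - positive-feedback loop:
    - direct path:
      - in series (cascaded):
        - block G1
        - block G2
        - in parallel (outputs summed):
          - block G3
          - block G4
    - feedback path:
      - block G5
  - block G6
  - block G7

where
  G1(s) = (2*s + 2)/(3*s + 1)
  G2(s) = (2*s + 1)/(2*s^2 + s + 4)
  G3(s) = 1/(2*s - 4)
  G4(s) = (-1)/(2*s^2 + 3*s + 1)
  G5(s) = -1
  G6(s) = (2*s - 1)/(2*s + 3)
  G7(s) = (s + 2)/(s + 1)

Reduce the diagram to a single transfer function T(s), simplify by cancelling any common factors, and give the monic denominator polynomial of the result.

(1) combine G3, G4 in parallel, giving (2*s^2 + s + 5)/(4*s^3 - 2*s^2 - 10*s - 4)
(2) combine G1, G2, (G3+G4) in series, giving (2*s^2 + s + 5)/(6*s^4 - 7*s^3 + 3*s^2 - 22*s - 8)
(3) close the feedback loop around (G1*G2*(G3+G4)), G5, giving (2*s^2 + s + 5)/(6*s^4 - 7*s^3 + 5*s^2 - 21*s - 3)
(4) add [(G1*G2*(G3+G4))/(1-(G1*G2*(G3+G4))*G5)], G6, G7 (parallel), giving (24*s^6 + 20*s^5 - 2*s^4 - 67*s^3 - 134*s^2 - 101*s)/(12*s^6 + 16*s^5 - 7*s^4 - 38*s^3 - 96*s^2 - 78*s - 9)
The result of step 4 is T(s) in lowest terms. Its denominator has leading coefficient 12; dividing the denominator through by 12 makes it monic.

Final answer: s^6 + 4*s^5/3 - 7*s^4/12 - 19*s^3/6 - 8*s^2 - 13*s/2 - 3/4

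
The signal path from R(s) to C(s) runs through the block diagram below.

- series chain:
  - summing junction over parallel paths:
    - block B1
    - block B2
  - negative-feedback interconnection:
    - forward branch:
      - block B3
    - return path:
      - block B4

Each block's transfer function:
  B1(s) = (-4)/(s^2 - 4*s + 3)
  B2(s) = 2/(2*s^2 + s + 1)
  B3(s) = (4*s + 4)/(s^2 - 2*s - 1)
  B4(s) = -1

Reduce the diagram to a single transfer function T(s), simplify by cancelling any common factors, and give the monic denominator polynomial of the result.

First reduce the diagram to T(s).

[1] reduce the parallel group B1, B2; result (-6*s^2 - 12*s + 2)/(2*s^4 - 7*s^3 + 3*s^2 - s + 3)
[2] close the feedback loop around B3, B4; result (4*s + 4)/(s^2 - 6*s - 5)
[3] cascade (B1+B2), [B3/(1+B3*B4)]; result (-24*s^3 - 72*s^2 - 40*s + 8)/(2*s^6 - 19*s^5 + 35*s^4 + 16*s^3 - 6*s^2 - 13*s - 15)
Step 3 gives the fully reduced T(s), with no common factor left to cancel. The denominator's leading coefficient is 2, so divide each of its coefficients by 2 to get the monic form.

Answer: s^6 - 19*s^5/2 + 35*s^4/2 + 8*s^3 - 3*s^2 - 13*s/2 - 15/2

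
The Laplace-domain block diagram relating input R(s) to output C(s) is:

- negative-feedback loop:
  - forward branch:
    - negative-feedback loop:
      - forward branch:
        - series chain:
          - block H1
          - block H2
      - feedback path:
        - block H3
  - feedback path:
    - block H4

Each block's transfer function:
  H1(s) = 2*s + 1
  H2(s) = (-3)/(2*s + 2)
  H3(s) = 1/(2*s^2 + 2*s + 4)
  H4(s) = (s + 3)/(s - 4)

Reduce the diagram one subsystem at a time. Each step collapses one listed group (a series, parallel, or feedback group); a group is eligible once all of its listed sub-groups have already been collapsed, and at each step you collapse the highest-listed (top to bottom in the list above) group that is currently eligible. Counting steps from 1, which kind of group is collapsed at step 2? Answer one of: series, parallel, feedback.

[1] series reduction of H1, H2
[2] close the feedback loop around (H1*H2), H3
[3] feedback reduction of [(H1*H2)/(1+(H1*H2)*H3)], H4
Step 2: feedback.

Final answer: feedback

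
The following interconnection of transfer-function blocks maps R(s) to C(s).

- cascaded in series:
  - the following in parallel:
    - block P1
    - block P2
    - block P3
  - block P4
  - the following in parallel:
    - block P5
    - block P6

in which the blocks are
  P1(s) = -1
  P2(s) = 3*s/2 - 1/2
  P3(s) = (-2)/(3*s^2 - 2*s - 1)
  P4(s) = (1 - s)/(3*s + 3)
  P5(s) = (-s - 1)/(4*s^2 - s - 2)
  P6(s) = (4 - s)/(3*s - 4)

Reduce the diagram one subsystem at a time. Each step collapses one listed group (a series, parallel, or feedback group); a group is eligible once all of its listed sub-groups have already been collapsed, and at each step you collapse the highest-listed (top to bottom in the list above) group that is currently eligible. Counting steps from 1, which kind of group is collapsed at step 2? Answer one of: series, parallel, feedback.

Answer: parallel

Working:
Step 1: add P1, P2, P3 (parallel)
Step 2: sum the parallel branches P5, P6
Step 3: series reduction of (P1+P2+P3), P4, (P5+P6)
So the answer for step 2 is parallel.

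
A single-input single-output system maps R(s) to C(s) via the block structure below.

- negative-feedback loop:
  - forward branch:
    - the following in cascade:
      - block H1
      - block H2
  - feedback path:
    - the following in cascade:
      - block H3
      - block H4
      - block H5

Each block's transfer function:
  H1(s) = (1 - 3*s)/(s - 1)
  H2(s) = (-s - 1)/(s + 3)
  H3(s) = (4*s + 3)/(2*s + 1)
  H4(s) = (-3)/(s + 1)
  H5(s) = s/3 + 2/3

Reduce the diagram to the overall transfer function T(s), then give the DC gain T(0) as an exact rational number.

Step 1: multiply H1, H2 (series), giving (3*s^2 + 2*s - 1)/(s^2 + 2*s - 3)
Step 2: combine H3, H4, H5 in series, giving (-4*s^2 - 11*s - 6)/(2*s^2 + 3*s + 1)
Step 3: close the feedback loop around (H1*H2), (H3*H4*H5), giving (-6*s^2 - s + 1)/(10*s^2 + 14*s - 3)
DC gain: substitute s = 0 into T(s) from step 3: T(0) = 1/(-3) = -1/3.

Answer: -1/3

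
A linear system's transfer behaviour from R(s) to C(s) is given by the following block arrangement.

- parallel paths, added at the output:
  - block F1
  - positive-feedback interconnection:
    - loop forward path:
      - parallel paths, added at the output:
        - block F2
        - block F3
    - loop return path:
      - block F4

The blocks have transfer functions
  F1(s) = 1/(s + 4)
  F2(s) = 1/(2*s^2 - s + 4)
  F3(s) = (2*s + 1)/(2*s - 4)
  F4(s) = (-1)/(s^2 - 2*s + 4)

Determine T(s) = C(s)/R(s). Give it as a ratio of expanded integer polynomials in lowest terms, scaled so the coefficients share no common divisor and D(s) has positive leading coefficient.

Answer: (4*s^6 + 12*s^5 - 25*s^4 + 134*s^3 - 116*s^2 + 233*s - 64)/(4*s^6 - 2*s^5 - 20*s^4 + 128*s^3 - 231*s^2 + 292*s - 256)

Working:
Step 1. reduce the parallel group F2, F3 -> (4*s^3 + 9*s)/(4*s^3 - 10*s^2 + 12*s - 16)
Step 2. collapse the loop ((F2+F3) forward, F4 return) -> (4*s^5 - 8*s^4 + 25*s^3 - 18*s^2 + 36*s)/(4*s^5 - 18*s^4 + 52*s^3 - 80*s^2 + 89*s - 64)
Step 3. parallel reduction of F1, [(F2+F3)/(1-(F2+F3)*F4)] - this is the overall T(s), already in the required normalized form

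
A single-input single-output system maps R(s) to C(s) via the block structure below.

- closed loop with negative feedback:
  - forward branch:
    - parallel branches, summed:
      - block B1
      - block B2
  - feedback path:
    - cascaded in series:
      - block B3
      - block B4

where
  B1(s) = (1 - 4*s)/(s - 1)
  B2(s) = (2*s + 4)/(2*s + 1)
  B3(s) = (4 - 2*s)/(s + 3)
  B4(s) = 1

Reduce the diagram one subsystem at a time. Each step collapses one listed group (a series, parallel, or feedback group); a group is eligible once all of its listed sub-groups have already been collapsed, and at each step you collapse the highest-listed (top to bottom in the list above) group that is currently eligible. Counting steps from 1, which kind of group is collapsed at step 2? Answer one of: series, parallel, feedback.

Answer: series

Working:
Step 1. reduce the parallel group B1, B2
Step 2. multiply B3, B4 (series)
Step 3. feedback reduction of (B1+B2), (B3*B4)
At step 2 the group reduced is series.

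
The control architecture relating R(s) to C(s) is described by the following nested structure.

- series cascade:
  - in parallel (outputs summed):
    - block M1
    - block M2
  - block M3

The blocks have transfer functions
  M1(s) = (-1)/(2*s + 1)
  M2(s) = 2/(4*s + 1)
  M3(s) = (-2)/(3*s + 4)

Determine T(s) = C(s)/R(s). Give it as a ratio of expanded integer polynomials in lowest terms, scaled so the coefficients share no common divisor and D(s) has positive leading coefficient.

Reducing step by step:

[1] sum the parallel branches M1, M2, giving 1/(8*s^2 + 6*s + 1)
[2] cascade (M1+M2), M3; the result is T(s) itself (integer coefficients, no common factor, positive leading denominator coefficient)

Answer: (-2)/(24*s^3 + 50*s^2 + 27*s + 4)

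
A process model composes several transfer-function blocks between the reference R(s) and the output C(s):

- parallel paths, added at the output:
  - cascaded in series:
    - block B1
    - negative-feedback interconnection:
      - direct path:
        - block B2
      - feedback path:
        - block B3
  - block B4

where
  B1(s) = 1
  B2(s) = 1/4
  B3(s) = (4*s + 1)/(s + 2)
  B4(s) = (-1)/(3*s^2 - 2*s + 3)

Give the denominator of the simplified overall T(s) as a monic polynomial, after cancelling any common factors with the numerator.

Answer: s^3 + 11*s^2/24 + s/4 + 9/8

Working:
Step 1 - close the feedback loop around B2, B3 gives (s + 2)/(8*s + 9)
Step 2 - series reduction of B1, [B2/(1+B2*B3)] gives (s + 2)/(8*s + 9)
Step 3 - parallel reduction of (B1*[B2/(1+B2*B3)]), B4 gives (3*s^3 + 4*s^2 - 9*s - 3)/(24*s^3 + 11*s^2 + 6*s + 27)
Step 3 gives the fully reduced T(s), with no common factor left to cancel. The denominator's leading coefficient is 24, so divide each of its coefficients by 24 to get the monic form.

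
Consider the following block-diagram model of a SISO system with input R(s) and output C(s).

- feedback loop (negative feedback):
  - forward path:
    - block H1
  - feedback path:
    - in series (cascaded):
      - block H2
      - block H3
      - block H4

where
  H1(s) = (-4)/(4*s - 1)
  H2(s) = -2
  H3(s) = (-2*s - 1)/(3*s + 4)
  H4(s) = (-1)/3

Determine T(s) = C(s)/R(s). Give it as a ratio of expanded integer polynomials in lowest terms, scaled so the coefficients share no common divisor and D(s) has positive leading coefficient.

Answer: (-36*s - 48)/(36*s^2 + 55*s - 4)

Working:
1. multiply H2, H3, H4 (series); result (-4*s - 2)/(9*s + 12)
2. collapse the loop (H1 forward, (H2*H3*H4) return) - this is the overall T(s), already in the required normalized form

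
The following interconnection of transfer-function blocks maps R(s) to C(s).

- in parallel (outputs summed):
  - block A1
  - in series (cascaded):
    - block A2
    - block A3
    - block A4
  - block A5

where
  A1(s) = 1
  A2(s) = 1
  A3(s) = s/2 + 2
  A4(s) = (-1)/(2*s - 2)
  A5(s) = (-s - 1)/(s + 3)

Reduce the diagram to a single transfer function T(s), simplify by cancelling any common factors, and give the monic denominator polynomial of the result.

The answer is s^2 + 2*s - 3.

Reasoning:
Step 1: cascade A2, A3, A4 = (-s - 4)/(4*s - 4)
Step 2: parallel reduction of A1, (A2*A3*A4), A5 = (-s^2 + s - 20)/(4*s^2 + 8*s - 12)
No further cancellation is possible in the step-2 result, so that is T(s). Its denominator becomes monic after dividing by the leading coefficient 4.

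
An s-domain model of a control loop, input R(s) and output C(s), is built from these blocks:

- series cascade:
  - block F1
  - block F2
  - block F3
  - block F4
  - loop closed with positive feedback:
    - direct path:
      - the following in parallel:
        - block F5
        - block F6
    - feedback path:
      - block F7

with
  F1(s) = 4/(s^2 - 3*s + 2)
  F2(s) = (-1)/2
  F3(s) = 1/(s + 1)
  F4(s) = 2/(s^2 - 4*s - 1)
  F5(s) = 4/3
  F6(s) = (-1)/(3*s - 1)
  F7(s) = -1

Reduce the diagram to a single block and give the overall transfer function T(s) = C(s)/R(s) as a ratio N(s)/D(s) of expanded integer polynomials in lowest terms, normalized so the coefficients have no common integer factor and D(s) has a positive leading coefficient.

1. add F5, F6 (parallel) gives (12*s - 7)/(9*s - 3)
2. apply the feedback formula to (F5+F6), F7 gives (12*s - 7)/(21*s - 10)
3. series reduction of F1, F2, F3, F4, [(F5+F6)/(1-(F5+F6)*F7)] - this is the overall T(s), already in the required normalized form

Answer: (28 - 48*s)/(21*s^6 - 136*s^5 + 186*s^4 + 108*s^3 - 227*s^2 + 28*s + 20)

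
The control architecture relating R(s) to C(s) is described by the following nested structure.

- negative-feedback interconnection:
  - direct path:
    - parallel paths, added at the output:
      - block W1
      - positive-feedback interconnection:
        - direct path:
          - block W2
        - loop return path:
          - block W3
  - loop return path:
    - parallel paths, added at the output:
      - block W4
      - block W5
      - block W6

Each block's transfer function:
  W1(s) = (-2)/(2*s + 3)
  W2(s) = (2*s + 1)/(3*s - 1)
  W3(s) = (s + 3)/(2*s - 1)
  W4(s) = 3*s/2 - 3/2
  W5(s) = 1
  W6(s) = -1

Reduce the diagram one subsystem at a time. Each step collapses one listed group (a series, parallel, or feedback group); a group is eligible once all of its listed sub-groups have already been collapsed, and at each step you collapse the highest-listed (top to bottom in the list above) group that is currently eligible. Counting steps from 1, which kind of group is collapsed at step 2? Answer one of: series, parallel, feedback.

Answer: parallel

Working:
(1) collapse the loop (W2 forward, W3 return)
(2) sum the parallel branches W1, [W2/(1-W2*W3)]
(3) reduce the parallel group W4, W5, W6
(4) collapse the loop ((W1+[W2/(1-W2*W3)]) forward, (W4+W5+W6) return)
Step 2: parallel.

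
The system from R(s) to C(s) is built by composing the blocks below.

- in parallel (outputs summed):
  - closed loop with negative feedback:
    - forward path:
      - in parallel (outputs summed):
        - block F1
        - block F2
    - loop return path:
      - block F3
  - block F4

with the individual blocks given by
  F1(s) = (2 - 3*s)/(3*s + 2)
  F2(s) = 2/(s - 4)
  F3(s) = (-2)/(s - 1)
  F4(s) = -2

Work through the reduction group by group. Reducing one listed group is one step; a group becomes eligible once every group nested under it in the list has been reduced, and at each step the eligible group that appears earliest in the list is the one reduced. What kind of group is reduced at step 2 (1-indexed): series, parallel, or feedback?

Step 1. combine F1, F2 in parallel
Step 2. apply the feedback formula to (F1+F2), F3
Step 3. reduce the parallel group [(F1+F2)/(1+(F1+F2)*F3)], F4
Step 2: feedback.

Hence the answer: feedback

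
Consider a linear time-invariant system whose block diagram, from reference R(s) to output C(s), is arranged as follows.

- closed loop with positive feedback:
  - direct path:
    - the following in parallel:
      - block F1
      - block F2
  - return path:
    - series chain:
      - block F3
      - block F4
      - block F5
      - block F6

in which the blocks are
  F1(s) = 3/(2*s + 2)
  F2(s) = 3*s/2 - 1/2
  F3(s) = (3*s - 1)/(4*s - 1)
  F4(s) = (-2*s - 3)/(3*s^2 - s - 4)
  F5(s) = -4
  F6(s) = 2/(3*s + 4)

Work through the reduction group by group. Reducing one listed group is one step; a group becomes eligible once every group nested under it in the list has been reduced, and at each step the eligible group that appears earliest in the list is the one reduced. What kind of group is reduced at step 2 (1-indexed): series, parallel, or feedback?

Step 1 - parallel reduction of F1, F2
Step 2 - reduce the series chain F3, F4, F5, F6
Step 3 - collapse the loop ((F1+F2) forward, (F3*F4*F5*F6) return)
At step 2 the group reduced is series.

Hence the answer: series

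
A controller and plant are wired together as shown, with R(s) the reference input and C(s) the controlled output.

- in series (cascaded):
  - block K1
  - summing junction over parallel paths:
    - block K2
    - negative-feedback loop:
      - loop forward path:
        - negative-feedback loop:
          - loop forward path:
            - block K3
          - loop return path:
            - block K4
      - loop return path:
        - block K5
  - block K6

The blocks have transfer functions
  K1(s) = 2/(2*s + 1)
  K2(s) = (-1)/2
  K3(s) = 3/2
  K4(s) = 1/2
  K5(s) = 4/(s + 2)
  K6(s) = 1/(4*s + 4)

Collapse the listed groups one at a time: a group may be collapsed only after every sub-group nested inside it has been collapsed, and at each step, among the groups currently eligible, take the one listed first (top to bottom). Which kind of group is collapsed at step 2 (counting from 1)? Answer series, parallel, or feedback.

The answer is feedback.

Reasoning:
Step 1: feedback reduction of K3, K4
Step 2: collapse the loop ([K3/(1+K3*K4)] forward, K5 return)
Step 3: sum the parallel branches K2, [[K3/(1+K3*K4)]/(1+[K3/(1+K3*K4)]*K5)]
Step 4: cascade K1, (K2+[[K3/(1+K3*K4)]/(1+[K3/(1+K3*K4)]*K5)]), K6
So the answer for step 2 is feedback.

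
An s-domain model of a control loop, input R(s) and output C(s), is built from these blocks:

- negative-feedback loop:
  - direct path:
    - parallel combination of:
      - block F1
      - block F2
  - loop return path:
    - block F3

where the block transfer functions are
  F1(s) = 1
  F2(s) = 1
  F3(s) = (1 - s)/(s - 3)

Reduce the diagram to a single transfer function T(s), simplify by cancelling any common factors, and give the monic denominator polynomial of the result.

First reduce the diagram to T(s).

Step 1 - parallel reduction of F1, F2 -> 2
Step 2 - reduce the feedback loop with forward (F1+F2) and return F3 -> (6 - 2*s)/(s + 1)
No further cancellation is possible in the step-2 result, so that is T(s). Its denominator is already monic.

Answer: s + 1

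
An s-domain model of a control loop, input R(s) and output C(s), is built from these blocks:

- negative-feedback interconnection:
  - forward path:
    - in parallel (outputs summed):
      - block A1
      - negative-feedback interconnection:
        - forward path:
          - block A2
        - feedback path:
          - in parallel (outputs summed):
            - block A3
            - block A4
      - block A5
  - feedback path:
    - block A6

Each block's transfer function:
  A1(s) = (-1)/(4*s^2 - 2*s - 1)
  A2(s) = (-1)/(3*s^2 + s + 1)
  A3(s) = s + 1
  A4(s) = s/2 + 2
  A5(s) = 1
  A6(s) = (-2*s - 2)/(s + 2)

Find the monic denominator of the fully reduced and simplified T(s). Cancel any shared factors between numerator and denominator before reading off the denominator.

First reduce the diagram to T(s).

(1) parallel reduction of A3, A4 = 3*s/2 + 3
(2) close the feedback loop around A2, (A3+A4) = (-2)/(6*s^2 - s - 4)
(3) parallel reduction of A1, [A2/(1+A2*(A3+A4))], A5 = (24*s^4 - 16*s^3 - 34*s^2 + 14*s + 10)/(24*s^4 - 16*s^3 - 20*s^2 + 9*s + 4)
(4) close the feedback loop around (A1+[A2/(1+A2*(A3+A4))]+A5), A6 = (-24*s^5 - 32*s^4 + 66*s^3 + 54*s^2 - 38*s - 20)/(24*s^5 - 16*s^4 - 48*s^3 - 9*s^2 + 26*s + 12)
Step 4 gives the fully reduced T(s), with no common factor left to cancel. The denominator's leading coefficient is 24, so divide each of its coefficients by 24 to get the monic form.

Answer: s^5 - 2*s^4/3 - 2*s^3 - 3*s^2/8 + 13*s/12 + 1/2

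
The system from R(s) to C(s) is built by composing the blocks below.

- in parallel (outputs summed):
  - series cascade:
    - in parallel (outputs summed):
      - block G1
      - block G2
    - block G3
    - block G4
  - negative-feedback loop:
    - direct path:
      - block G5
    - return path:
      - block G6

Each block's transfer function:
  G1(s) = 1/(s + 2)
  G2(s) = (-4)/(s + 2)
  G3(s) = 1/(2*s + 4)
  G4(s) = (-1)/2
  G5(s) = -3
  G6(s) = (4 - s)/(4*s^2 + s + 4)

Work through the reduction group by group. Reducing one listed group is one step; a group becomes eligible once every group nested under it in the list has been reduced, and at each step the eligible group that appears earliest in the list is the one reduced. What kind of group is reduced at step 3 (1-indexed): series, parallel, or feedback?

1. parallel reduction of G1, G2
2. reduce the series chain (G1+G2), G3, G4
3. apply the feedback formula to G5, G6
4. combine ((G1+G2)*G3*G4), [G5/(1+G5*G6)] in parallel
So the answer for step 3 is feedback.

Therefore the answer is feedback.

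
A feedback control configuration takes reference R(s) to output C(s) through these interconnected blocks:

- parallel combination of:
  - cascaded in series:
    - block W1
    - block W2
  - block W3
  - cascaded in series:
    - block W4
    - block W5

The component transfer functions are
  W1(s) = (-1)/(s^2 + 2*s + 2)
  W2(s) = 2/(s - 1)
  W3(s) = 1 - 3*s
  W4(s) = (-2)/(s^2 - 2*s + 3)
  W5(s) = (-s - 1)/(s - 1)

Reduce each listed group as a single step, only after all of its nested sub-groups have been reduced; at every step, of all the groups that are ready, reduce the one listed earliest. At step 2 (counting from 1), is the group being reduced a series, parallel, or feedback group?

[1] cascade W1, W2
[2] multiply W4, W5 (series)
[3] combine (W1*W2), W3, (W4*W5) in parallel
Step 2: series.

Answer: series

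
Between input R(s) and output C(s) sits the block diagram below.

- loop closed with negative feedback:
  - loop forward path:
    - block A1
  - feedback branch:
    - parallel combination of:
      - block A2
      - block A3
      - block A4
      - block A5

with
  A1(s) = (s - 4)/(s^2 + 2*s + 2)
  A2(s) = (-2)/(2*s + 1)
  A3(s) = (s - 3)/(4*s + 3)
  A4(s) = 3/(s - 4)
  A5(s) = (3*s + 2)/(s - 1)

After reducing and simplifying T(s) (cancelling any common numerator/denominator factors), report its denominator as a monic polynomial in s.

Step 1 - reduce the parallel group A2, A3, A4, A5 gives (26*s^4 - 49*s^3 - 85*s^2 - 138*s - 69)/(8*s^4 - 30*s^3 - 15*s^2 + 25*s + 12)
Step 2 - feedback reduction of A1, (A2+A3+A4+A5) gives (8*s^4 - 30*s^3 - 15*s^2 + 25*s + 12)/(8*s^5 + 44*s^4 - 36*s^3 - 98*s^2 - 158*s - 75)
That last expression is T(s), already simplified. Scaling its denominator by 1/8 (the reciprocal of the leading coefficient) yields the monic denominator.

Answer: s^5 + 11*s^4/2 - 9*s^3/2 - 49*s^2/4 - 79*s/4 - 75/8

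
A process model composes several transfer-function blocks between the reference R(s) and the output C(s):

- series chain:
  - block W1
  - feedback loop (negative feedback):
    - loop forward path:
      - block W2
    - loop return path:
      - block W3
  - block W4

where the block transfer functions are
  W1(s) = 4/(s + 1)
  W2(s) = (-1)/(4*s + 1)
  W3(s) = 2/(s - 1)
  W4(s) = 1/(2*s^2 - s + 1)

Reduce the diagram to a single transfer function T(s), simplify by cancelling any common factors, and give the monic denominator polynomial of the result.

1. close the feedback loop around W2, W3: (1 - s)/(4*s^2 - 3*s - 3)
2. reduce the series chain W1, [W2/(1+W2*W3)], W4: (4 - 4*s)/(8*s^5 - 2*s^4 - 9*s^3 + s^2 - 3*s - 3)
That last expression is T(s), already simplified. Scaling its denominator by 1/8 (the reciprocal of the leading coefficient) yields the monic denominator.

Answer: s^5 - s^4/4 - 9*s^3/8 + s^2/8 - 3*s/8 - 3/8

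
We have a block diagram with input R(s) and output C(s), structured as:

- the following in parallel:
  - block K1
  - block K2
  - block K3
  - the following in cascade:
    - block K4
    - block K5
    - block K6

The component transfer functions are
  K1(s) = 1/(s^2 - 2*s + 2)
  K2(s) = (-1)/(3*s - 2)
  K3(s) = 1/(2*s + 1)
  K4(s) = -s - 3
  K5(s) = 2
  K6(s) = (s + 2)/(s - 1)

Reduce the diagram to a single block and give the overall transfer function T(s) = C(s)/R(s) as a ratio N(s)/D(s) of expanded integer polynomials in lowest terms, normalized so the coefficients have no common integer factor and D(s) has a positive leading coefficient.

[1] reduce the series chain K4, K5, K6, giving (-2*s^2 - 10*s - 12)/(s - 1)
[2] parallel reduction of K1, K2, K3, (K4*K5*K6) - this is the overall T(s), already in the required normalized form

Answer: (-12*s^6 - 34*s^5 + 35*s^4 + 32*s^3 - 150*s^2 + s + 56)/(6*s^5 - 19*s^4 + 25*s^3 - 10*s^2 - 6*s + 4)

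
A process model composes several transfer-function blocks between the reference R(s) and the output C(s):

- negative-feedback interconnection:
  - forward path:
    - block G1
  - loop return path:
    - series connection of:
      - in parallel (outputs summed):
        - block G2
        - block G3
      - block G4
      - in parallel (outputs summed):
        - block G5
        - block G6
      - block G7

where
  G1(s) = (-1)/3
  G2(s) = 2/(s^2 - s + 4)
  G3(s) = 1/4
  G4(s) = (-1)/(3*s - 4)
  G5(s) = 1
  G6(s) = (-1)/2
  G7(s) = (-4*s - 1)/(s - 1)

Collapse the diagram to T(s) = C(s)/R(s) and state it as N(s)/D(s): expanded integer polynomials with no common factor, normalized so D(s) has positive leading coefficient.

(1) parallel reduction of G2, G3 gives (s^2 - s + 12)/(4*s^2 - 4*s + 16)
(2) add G5, G6 (parallel) gives 1/2
(3) series reduction of (G2+G3), G4, (G5+G6), G7 gives (4*s^3 - 3*s^2 + 47*s + 12)/(24*s^4 - 80*s^3 + 184*s^2 - 256*s + 128)
(4) collapse the loop (G1 forward, ((G2+G3)*G4*(G5+G6)*G7) return), which is the overall transfer function T(s) = C(s)/R(s) in lowest terms

Therefore the answer is (-24*s^4 + 80*s^3 - 184*s^2 + 256*s - 128)/(72*s^4 - 244*s^3 + 555*s^2 - 815*s + 372).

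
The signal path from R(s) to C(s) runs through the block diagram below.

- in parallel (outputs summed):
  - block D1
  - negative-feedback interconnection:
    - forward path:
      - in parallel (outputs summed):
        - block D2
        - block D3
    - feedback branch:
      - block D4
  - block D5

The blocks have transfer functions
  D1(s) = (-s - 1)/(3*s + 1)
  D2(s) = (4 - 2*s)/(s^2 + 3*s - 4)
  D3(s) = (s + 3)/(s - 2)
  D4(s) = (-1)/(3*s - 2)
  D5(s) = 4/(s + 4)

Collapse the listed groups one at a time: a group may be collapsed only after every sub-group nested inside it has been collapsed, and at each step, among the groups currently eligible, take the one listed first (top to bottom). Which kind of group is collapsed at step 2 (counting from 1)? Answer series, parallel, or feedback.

Reducing step by step:

[1] parallel reduction of D2, D3
[2] collapse the loop ((D2+D3) forward, D4 return)
[3] parallel reduction of D1, [(D2+D3)/(1+(D2+D3)*D4)], D5
So the answer for step 2 is feedback.

Answer: feedback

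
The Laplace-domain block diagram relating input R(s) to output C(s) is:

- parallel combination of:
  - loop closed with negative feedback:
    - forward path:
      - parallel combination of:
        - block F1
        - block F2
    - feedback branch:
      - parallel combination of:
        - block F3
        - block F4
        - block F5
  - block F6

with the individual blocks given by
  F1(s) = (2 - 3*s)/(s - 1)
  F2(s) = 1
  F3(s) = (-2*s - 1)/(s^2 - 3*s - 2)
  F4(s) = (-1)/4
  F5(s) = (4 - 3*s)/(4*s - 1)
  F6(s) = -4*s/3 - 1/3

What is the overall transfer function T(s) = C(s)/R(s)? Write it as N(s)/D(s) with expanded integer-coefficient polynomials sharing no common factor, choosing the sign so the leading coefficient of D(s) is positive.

Reducing step by step:

(1) combine F1, F2 in parallel -> (1 - 2*s)/(s - 1)
(2) combine F3, F4, F5 in parallel -> (-16*s^3 + 33*s^2 - 27*s - 30)/(16*s^3 - 52*s^2 - 20*s + 8)
(3) reduce the feedback loop with forward (F1+F2) and return (F3+F4+F5) -> (-32*s^4 + 120*s^3 - 12*s^2 - 36*s + 8)/(48*s^4 - 150*s^3 + 119*s^2 + 61*s - 38)
(4) parallel reduction of [(F1+F2)/(1+(F1+F2)*(F3+F4+F5))], F6, giving the overall T(s)

Answer: (-192*s^5 + 456*s^4 + 34*s^3 - 399*s^2 - 17*s + 62)/(144*s^4 - 450*s^3 + 357*s^2 + 183*s - 114)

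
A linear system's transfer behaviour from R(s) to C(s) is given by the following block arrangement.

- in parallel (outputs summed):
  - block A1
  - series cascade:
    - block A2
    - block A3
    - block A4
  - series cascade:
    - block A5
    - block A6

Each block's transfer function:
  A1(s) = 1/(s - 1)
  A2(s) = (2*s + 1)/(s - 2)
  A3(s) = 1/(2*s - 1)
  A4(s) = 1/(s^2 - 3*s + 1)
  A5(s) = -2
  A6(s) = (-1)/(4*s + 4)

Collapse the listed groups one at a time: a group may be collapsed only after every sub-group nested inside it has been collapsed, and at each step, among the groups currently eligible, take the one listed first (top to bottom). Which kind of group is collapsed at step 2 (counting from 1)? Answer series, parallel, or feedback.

The answer is series.

Reasoning:
1. multiply A2, A3, A4 (series)
2. reduce the series chain A5, A6
3. add A1, (A2*A3*A4), (A5*A6) (parallel)
So the answer for step 2 is series.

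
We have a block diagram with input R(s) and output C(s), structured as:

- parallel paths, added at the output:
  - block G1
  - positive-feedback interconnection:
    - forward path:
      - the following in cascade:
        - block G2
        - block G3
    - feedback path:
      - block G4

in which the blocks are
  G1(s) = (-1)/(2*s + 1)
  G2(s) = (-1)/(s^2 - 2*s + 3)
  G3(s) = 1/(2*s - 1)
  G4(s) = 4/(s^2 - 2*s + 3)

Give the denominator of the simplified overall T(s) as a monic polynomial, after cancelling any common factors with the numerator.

[1] series reduction of G2, G3 -> (-1)/(2*s^3 - 5*s^2 + 8*s - 3)
[2] reduce the feedback loop with forward (G2*G3) and return G4 -> (-s^2 + 2*s - 3)/(2*s^5 - 9*s^4 + 24*s^3 - 34*s^2 + 30*s - 5)
[3] add G1, [(G2*G3)/(1-(G2*G3)*G4)] (parallel) -> (-2*s^5 + 9*s^4 - 26*s^3 + 37*s^2 - 34*s + 2)/(4*s^6 - 16*s^5 + 39*s^4 - 44*s^3 + 26*s^2 + 20*s - 5)
The result of step 3 is T(s) in lowest terms. Its denominator has leading coefficient 4; dividing the denominator through by 4 makes it monic.

Therefore the answer is s^6 - 4*s^5 + 39*s^4/4 - 11*s^3 + 13*s^2/2 + 5*s - 5/4.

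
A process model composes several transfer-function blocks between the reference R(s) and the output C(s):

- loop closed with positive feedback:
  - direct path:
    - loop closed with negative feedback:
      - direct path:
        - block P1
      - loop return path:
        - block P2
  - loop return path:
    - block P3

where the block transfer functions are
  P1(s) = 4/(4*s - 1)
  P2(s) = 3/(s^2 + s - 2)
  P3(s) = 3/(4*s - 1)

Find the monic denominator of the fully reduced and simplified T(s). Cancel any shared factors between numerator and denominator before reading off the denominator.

Reducing step by step:

[1] reduce the feedback loop with forward P1 and return P2: (4*s^2 + 4*s - 8)/(4*s^3 + 3*s^2 - 9*s + 14)
[2] collapse the loop ([P1/(1+P1*P2)] forward, P3 return): (16*s^3 + 12*s^2 - 36*s + 8)/(16*s^4 + 8*s^3 - 51*s^2 + 53*s + 10)
The result of step 2 is T(s) in lowest terms. Its denominator has leading coefficient 16; dividing the denominator through by 16 makes it monic.

Answer: s^4 + s^3/2 - 51*s^2/16 + 53*s/16 + 5/8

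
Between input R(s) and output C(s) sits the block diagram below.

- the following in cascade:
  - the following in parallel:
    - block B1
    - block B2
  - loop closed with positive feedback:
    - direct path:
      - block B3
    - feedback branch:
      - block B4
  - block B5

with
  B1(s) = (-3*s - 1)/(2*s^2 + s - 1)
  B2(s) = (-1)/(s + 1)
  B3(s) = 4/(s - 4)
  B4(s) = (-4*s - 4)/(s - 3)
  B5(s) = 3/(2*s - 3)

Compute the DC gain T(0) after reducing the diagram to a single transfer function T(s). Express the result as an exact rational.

[1] parallel reduction of B1, B2 = (-5*s)/(2*s^2 + s - 1)
[2] collapse the loop (B3 forward, B4 return) = (4*s - 12)/(s^2 + 9*s + 28)
[3] series reduction of (B1+B2), [B3/(1-B3*B4)], B5 = (-60*s^2 + 180*s)/(4*s^5 + 32*s^4 + 71*s^3 - 154*s^2 - 113*s + 84)
The step-3 result is T(s). Setting s = 0: T(0) = 0/84 = 0.

Answer: 0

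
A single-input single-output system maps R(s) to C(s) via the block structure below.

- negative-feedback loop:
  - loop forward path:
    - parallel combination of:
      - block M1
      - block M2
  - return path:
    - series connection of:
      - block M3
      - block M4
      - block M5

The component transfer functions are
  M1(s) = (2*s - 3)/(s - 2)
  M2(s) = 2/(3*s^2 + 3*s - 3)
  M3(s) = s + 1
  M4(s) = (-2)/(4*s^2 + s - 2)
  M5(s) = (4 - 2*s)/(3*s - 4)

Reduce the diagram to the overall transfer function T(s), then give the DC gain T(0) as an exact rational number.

(1) parallel reduction of M1, M2 gives (6*s^3 - 3*s^2 - 13*s + 5)/(3*s^3 - 3*s^2 - 9*s + 6)
(2) combine M3, M4, M5 in series gives (4*s^2 - 4*s - 8)/(12*s^3 - 13*s^2 - 10*s + 8)
(3) apply the feedback formula to (M1+M2), (M3*M4*M5) gives (72*s^6 - 114*s^5 - 177*s^4 + 307*s^3 + 41*s^2 - 154*s + 40)/(36*s^6 - 51*s^5 - 135*s^4 + 155*s^3 + 84*s^2 - 48*s + 8)
DC gain: substitute s = 0 into T(s) from step 3: T(0) = 40/8 = 5.

Therefore the answer is 5.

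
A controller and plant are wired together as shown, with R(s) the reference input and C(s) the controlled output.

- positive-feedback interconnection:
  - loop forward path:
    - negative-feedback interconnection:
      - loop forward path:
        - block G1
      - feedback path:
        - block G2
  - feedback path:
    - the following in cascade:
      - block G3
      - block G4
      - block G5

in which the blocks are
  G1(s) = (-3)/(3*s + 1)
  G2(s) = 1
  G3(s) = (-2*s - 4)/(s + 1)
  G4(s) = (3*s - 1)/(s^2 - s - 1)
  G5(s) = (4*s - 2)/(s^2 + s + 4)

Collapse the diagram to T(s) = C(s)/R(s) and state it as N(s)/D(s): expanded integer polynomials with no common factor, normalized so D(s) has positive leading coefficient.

(1) reduce the feedback loop with forward G1 and return G2; result (-3)/(3*s - 2)
(2) cascade G3, G4, G5; result (-24*s^3 - 28*s^2 + 36*s - 8)/(s^5 + s^4 + 2*s^3 - 3*s^2 - 9*s - 4)
(3) close the feedback loop around [G1/(1+G1*G2)], (G3*G4*G5), which is the overall transfer function T(s) = C(s)/R(s) in lowest terms

Final answer: (-3*s^5 - 3*s^4 - 6*s^3 + 9*s^2 + 27*s + 12)/(3*s^6 + s^5 + 4*s^4 - 85*s^3 - 105*s^2 + 114*s - 16)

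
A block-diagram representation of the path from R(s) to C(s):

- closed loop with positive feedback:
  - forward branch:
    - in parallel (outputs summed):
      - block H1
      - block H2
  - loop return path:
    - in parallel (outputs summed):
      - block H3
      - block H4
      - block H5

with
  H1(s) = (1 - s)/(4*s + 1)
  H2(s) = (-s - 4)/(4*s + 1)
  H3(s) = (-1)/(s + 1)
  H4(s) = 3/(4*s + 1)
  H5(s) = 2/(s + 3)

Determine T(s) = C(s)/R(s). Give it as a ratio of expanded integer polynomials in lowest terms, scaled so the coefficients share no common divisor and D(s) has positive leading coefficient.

Answer: (-8*s^4 - 46*s^3 - 83*s^2 - 54*s - 9)/(16*s^4 + 86*s^3 + 120*s^2 + 71*s + 27)

Working:
(1) reduce the parallel group H1, H2 -> (-2*s - 3)/(4*s + 1)
(2) add H3, H4, H5 (parallel) -> (7*s^2 + 9*s + 8)/(4*s^3 + 17*s^2 + 16*s + 3)
(3) feedback reduction of (H1+H2), (H3+H4+H5), giving the overall T(s)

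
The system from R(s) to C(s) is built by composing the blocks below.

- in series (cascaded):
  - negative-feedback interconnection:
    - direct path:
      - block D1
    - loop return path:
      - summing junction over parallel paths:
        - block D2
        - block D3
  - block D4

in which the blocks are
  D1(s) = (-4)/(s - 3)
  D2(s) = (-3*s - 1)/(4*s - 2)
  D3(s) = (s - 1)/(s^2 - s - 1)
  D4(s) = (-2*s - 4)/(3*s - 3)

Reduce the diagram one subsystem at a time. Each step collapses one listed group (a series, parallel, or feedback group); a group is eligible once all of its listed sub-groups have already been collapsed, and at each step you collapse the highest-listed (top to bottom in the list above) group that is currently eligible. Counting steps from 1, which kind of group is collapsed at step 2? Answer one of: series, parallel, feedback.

Step 1 - parallel reduction of D2, D3
Step 2 - close the feedback loop around D1, (D2+D3)
Step 3 - combine [D1/(1+D1*(D2+D3))], D4 in series
At step 2 the group reduced is feedback.

Answer: feedback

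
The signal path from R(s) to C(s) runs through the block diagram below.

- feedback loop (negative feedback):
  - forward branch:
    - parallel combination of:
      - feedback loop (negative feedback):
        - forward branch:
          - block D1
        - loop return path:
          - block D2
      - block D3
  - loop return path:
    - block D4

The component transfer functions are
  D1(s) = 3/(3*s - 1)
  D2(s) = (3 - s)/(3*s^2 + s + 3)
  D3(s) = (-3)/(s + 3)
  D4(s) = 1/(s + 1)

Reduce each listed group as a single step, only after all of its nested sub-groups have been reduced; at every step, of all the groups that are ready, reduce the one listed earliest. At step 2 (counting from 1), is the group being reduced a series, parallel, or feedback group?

Reducing step by step:

Step 1. apply the feedback formula to D1, D2
Step 2. sum the parallel branches [D1/(1+D1*D2)], D3
Step 3. apply the feedback formula to ([D1/(1+D1*D2)]+D3), D4
Step 2 collapses a parallel group.

Answer: parallel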